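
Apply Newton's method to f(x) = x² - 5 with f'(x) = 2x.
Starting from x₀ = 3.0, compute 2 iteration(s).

f(x) = x² - 5
f'(x) = 2x
x₀ = 3.0

Newton-Raphson formula: x_{n+1} = x_n - f(x_n)/f'(x_n)

Iteration 1:
  f(3.000000) = 4.000000
  f'(3.000000) = 6.000000
  x_1 = 3.000000 - 4.000000/6.000000 = 2.333333
Iteration 2:
  f(2.333333) = 0.444444
  f'(2.333333) = 4.666667
  x_2 = 2.333333 - 0.444444/4.666667 = 2.238095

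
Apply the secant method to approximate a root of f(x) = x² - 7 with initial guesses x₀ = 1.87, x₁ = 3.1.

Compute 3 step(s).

f(x) = x² - 7
x₀ = 1.87, x₁ = 3.1

Secant formula: x_{n+1} = x_n - f(x_n)(x_n - x_{n-1})/(f(x_n) - f(x_{n-1}))

Iteration 1:
  f(1.870000) = -3.503100
  f(3.100000) = 2.610000
  x_2 = 3.100000 - 2.610000×(3.100000 - 1.870000)/(2.610000 - (-3.503100))
       = 2.574849
Iteration 2:
  f(3.100000) = 2.610000
  f(2.574849) = -0.370152
  x_3 = 2.574849 - (-0.370152)×(2.574849 - 3.100000)/(-0.370152 - 2.610000)
       = 2.640076
Iteration 3:
  f(2.574849) = -0.370152
  f(2.640076) = -0.029999
  x_4 = 2.640076 - (-0.029999)×(2.640076 - 2.574849)/(-0.029999 - (-0.370152))
       = 2.645828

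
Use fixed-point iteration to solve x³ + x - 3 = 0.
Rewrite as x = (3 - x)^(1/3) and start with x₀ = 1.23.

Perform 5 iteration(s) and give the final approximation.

Equation: x³ + x - 3 = 0
Fixed-point form: x = (3 - x)^(1/3)
x₀ = 1.23

x_1 = g(1.230000) = 1.209645
x_2 = g(1.209645) = 1.214264
x_3 = g(1.214264) = 1.213219
x_4 = g(1.213219) = 1.213455
x_5 = g(1.213455) = 1.213402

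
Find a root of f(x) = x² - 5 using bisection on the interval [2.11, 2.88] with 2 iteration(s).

f(x) = x² - 5
Initial interval: [2.11, 2.88]

Iteration 1:
  c_1 = (2.110000 + 2.880000)/2 = 2.495000
  f(c_1) = f(2.495000) = 1.225025
  f(a) × f(c) < 0, new interval: [2.110000, 2.495000]
Iteration 2:
  c_2 = (2.110000 + 2.495000)/2 = 2.302500
  f(c_2) = f(2.302500) = 0.301506
  f(a) × f(c) < 0, new interval: [2.110000, 2.302500]

After 2 iteration(s), the approximation is c_2 = 2.302500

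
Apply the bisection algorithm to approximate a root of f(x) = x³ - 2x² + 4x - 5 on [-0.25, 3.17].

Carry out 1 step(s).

f(x) = x³ - 2x² + 4x - 5
Initial interval: [-0.25, 3.17]

Iteration 1:
  c_1 = (-0.250000 + 3.170000)/2 = 1.460000
  f(c_1) = f(1.460000) = -0.311064
  f(a) × f(c) ≥ 0, new interval: [1.460000, 3.170000]

After 1 iteration(s), the approximation is c_1 = 1.460000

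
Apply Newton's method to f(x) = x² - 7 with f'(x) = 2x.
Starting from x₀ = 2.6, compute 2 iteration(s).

f(x) = x² - 7
f'(x) = 2x
x₀ = 2.6

Newton-Raphson formula: x_{n+1} = x_n - f(x_n)/f'(x_n)

Iteration 1:
  f(2.600000) = -0.240000
  f'(2.600000) = 5.200000
  x_1 = 2.600000 - (-0.240000)/5.200000 = 2.646154
Iteration 2:
  f(2.646154) = 0.002130
  f'(2.646154) = 5.292308
  x_2 = 2.646154 - 0.002130/5.292308 = 2.645751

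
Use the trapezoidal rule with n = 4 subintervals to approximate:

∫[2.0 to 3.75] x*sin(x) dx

f(x) = x*sin(x)
a = 2.0, b = 3.75, n = 4
h = (b - a)/n = 0.437500

Trapezoidal rule: (h/2)[f(x₀) + 2f(x₁) + 2f(x₂) + ... + f(xₙ)]

x_0 = 2.0000, f(x_0) = 1.818595, coefficient = 1
x_1 = 2.4375, f(x_1) = 1.577897, coefficient = 2
x_2 = 2.8750, f(x_2) = 0.757407, coefficient = 2
x_3 = 3.3125, f(x_3) = -0.563379, coefficient = 2
x_4 = 3.7500, f(x_4) = -2.143355, coefficient = 1

I ≈ (0.437500/2) × 3.219092 = 0.704176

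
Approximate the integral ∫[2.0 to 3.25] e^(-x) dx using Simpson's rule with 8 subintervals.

f(x) = e^(-x)
a = 2.0, b = 3.25, n = 8
h = (b - a)/n = 0.156250

Simpson's rule: (h/3)[f(x₀) + 4f(x₁) + 2f(x₂) + ... + f(xₙ)]

x_0 = 2.0000, f(x_0) = 0.135335, coefficient = 1
x_1 = 2.1562, f(x_1) = 0.115758, coefficient = 4
x_2 = 2.3125, f(x_2) = 0.099013, coefficient = 2
x_3 = 2.4688, f(x_3) = 0.084691, coefficient = 4
x_4 = 2.6250, f(x_4) = 0.072440, coefficient = 2
x_5 = 2.7812, f(x_5) = 0.061961, coefficient = 4
x_6 = 2.9375, f(x_6) = 0.052998, coefficient = 2
x_7 = 3.0938, f(x_7) = 0.045332, coefficient = 4
x_8 = 3.2500, f(x_8) = 0.038774, coefficient = 1

I ≈ (0.156250/3) × 1.853979 = 0.096561
Exact value: 0.096561
Error: 0.000000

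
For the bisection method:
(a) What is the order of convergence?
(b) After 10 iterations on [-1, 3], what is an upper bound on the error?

(a) Bisection has linear (order 1) convergence; the error is halved each step.

(b) Error bound = (b-a)/2^n = (3 - (-1))/2^{10}
    = 4/2^{10}

(a) 1 (linear); (b) error ≤ 3.91e-03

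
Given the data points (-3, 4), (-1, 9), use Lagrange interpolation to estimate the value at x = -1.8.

Lagrange interpolation formula:
P(x) = Σ yᵢ × Lᵢ(x)
where Lᵢ(x) = Π_{j≠i} (x - xⱼ)/(xᵢ - xⱼ)

L_0(-1.8) = (-1.8 - (-1))/(-3 - (-1)) = 0.400000
L_1(-1.8) = (-1.8 - (-3))/(-1 - (-3)) = 0.600000

P(-1.8) = 4×L_0(-1.8) + 9×L_1(-1.8)
P(-1.8) = 7.000000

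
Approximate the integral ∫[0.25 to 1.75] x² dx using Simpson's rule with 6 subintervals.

f(x) = x²
a = 0.25, b = 1.75, n = 6
h = (b - a)/n = 0.250000

Simpson's rule: (h/3)[f(x₀) + 4f(x₁) + 2f(x₂) + ... + f(xₙ)]

x_0 = 0.2500, f(x_0) = 0.062500, coefficient = 1
x_1 = 0.5000, f(x_1) = 0.250000, coefficient = 4
x_2 = 0.7500, f(x_2) = 0.562500, coefficient = 2
x_3 = 1.0000, f(x_3) = 1.000000, coefficient = 4
x_4 = 1.2500, f(x_4) = 1.562500, coefficient = 2
x_5 = 1.5000, f(x_5) = 2.250000, coefficient = 4
x_6 = 1.7500, f(x_6) = 3.062500, coefficient = 1

I ≈ (0.250000/3) × 21.375000 = 1.781250
Exact value: 1.781250
Error: 0.000000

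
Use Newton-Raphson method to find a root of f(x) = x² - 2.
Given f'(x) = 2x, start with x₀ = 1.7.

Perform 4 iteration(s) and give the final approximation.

f(x) = x² - 2
f'(x) = 2x
x₀ = 1.7

Newton-Raphson formula: x_{n+1} = x_n - f(x_n)/f'(x_n)

Iteration 1:
  f(1.700000) = 0.890000
  f'(1.700000) = 3.400000
  x_1 = 1.700000 - 0.890000/3.400000 = 1.438235
Iteration 2:
  f(1.438235) = 0.068521
  f'(1.438235) = 2.876471
  x_2 = 1.438235 - 0.068521/2.876471 = 1.414414
Iteration 3:
  f(1.414414) = 0.000567
  f'(1.414414) = 2.828828
  x_3 = 1.414414 - 0.000567/2.828828 = 1.414214
Iteration 4:
  f(1.414214) = 0.000000
  f'(1.414214) = 2.828427
  x_4 = 1.414214 - 0.000000/2.828427 = 1.414214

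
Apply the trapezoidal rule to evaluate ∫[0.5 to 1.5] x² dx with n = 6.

f(x) = x²
a = 0.5, b = 1.5, n = 6
h = (b - a)/n = 0.166667

Trapezoidal rule: (h/2)[f(x₀) + 2f(x₁) + 2f(x₂) + ... + f(xₙ)]

x_0 = 0.5000, f(x_0) = 0.250000, coefficient = 1
x_1 = 0.6667, f(x_1) = 0.444444, coefficient = 2
x_2 = 0.8333, f(x_2) = 0.694444, coefficient = 2
x_3 = 1.0000, f(x_3) = 1.000000, coefficient = 2
x_4 = 1.1667, f(x_4) = 1.361111, coefficient = 2
x_5 = 1.3333, f(x_5) = 1.777778, coefficient = 2
x_6 = 1.5000, f(x_6) = 2.250000, coefficient = 1

I ≈ (0.166667/2) × 13.055556 = 1.087963
Exact value: 1.083333
Error: 0.004630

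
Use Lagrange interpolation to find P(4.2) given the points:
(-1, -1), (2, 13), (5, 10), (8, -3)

Lagrange interpolation formula:
P(x) = Σ yᵢ × Lᵢ(x)
where Lᵢ(x) = Π_{j≠i} (x - xⱼ)/(xᵢ - xⱼ)

L_0(4.2) = (4.2 - 2)/(-1 - 2) × (4.2 - 5)/(-1 - 5) × (4.2 - 8)/(-1 - 8) = -0.041284
L_1(4.2) = (4.2 - (-1))/(2 - (-1)) × (4.2 - 5)/(2 - 5) × (4.2 - 8)/(2 - 8) = 0.292741
L_2(4.2) = (4.2 - (-1))/(5 - (-1)) × (4.2 - 2)/(5 - 2) × (4.2 - 8)/(5 - 8) = 0.805037
L_3(4.2) = (4.2 - (-1))/(8 - (-1)) × (4.2 - 2)/(8 - 2) × (4.2 - 5)/(8 - 5) = -0.056494

P(4.2) = (-1)×L_0(4.2) + 13×L_1(4.2) + 10×L_2(4.2) + (-3)×L_3(4.2)
P(4.2) = 12.066765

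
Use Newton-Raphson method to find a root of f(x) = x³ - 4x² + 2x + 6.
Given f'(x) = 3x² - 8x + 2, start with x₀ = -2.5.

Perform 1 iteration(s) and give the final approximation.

f(x) = x³ - 4x² + 2x + 6
f'(x) = 3x² - 8x + 2
x₀ = -2.5

Newton-Raphson formula: x_{n+1} = x_n - f(x_n)/f'(x_n)

Iteration 1:
  f(-2.500000) = -39.625000
  f'(-2.500000) = 40.750000
  x_1 = -2.500000 - (-39.625000)/40.750000 = -1.527607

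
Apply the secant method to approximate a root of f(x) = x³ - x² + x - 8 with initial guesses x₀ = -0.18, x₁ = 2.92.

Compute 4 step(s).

f(x) = x³ - x² + x - 8
x₀ = -0.18, x₁ = 2.92

Secant formula: x_{n+1} = x_n - f(x_n)(x_n - x_{n-1})/(f(x_n) - f(x_{n-1}))

Iteration 1:
  f(-0.180000) = -8.218232
  f(2.920000) = 11.290688
  x_2 = 2.920000 - 11.290688×(2.920000 - (-0.180000))/(11.290688 - (-8.218232))
       = 1.125891
Iteration 2:
  f(2.920000) = 11.290688
  f(1.125891) = -6.714526
  x_3 = 1.125891 - (-6.714526)×(1.125891 - 2.920000)/(-6.714526 - 11.290688)
       = 1.794952
Iteration 3:
  f(1.125891) = -6.714526
  f(1.794952) = -3.643829
  x_4 = 1.794952 - (-3.643829)×(1.794952 - 1.125891)/(-3.643829 - (-6.714526))
       = 2.588891
Iteration 4:
  f(1.794952) = -3.643829
  f(2.588891) = 5.238199
  x_5 = 2.588891 - 5.238199×(2.588891 - 1.794952)/(5.238199 - (-3.643829))
       = 2.120663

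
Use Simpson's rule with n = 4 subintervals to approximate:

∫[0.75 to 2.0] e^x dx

f(x) = e^x
a = 0.75, b = 2.0, n = 4
h = (b - a)/n = 0.312500

Simpson's rule: (h/3)[f(x₀) + 4f(x₁) + 2f(x₂) + ... + f(xₙ)]

x_0 = 0.7500, f(x_0) = 2.117000, coefficient = 1
x_1 = 1.0625, f(x_1) = 2.893596, coefficient = 4
x_2 = 1.3750, f(x_2) = 3.955077, coefficient = 2
x_3 = 1.6875, f(x_3) = 5.405949, coefficient = 4
x_4 = 2.0000, f(x_4) = 7.389056, coefficient = 1

I ≈ (0.312500/3) × 50.614389 = 5.272332
Exact value: 5.272056
Error: 0.000276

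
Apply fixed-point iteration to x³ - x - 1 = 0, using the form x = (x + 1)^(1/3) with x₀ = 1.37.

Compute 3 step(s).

Equation: x³ - x - 1 = 0
Fixed-point form: x = (x + 1)^(1/3)
x₀ = 1.37

x_1 = g(1.370000) = 1.333264
x_2 = g(1.333264) = 1.326339
x_3 = g(1.326339) = 1.325026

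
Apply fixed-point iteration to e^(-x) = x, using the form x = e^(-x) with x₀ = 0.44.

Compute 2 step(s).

Equation: e^(-x) = x
Fixed-point form: x = e^(-x)
x₀ = 0.44

x_1 = g(0.440000) = 0.644036
x_2 = g(0.644036) = 0.525168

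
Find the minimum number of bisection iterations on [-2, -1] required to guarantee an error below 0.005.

We need (b-a)/2^n ≤ 0.005
(-1 - (-2))/2^n ≤ 0.005
1/2^n ≤ 0.005
2^n ≥ 200
n ≥ log₂(200) = 7.64
n ≥ 8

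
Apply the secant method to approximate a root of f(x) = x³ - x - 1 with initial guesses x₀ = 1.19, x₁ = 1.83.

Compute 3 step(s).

f(x) = x³ - x - 1
x₀ = 1.19, x₁ = 1.83

Secant formula: x_{n+1} = x_n - f(x_n)(x_n - x_{n-1})/(f(x_n) - f(x_{n-1}))

Iteration 1:
  f(1.190000) = -0.504841
  f(1.830000) = 3.298487
  x_2 = 1.830000 - 3.298487×(1.830000 - 1.190000)/(3.298487 - (-0.504841))
       = 1.274951
Iteration 2:
  f(1.830000) = 3.298487
  f(1.274951) = -0.202516
  x_3 = 1.274951 - (-0.202516)×(1.274951 - 1.830000)/(-0.202516 - 3.298487)
       = 1.307058
Iteration 3:
  f(1.274951) = -0.202516
  f(1.307058) = -0.074078
  x_4 = 1.307058 - (-0.074078)×(1.307058 - 1.274951)/(-0.074078 - (-0.202516))
       = 1.325576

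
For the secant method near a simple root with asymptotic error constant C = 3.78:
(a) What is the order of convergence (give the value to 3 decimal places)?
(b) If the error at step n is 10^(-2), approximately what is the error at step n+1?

(a) Secant method has superlinear convergence with order φ = (1+√5)/2 ≈ 1.618.
    This means |e_{n+1}| ≈ C|e_n|^1.618.

(b) With |e_n| = 10^(-2) and C = 3.78:
    |e_{n+1}| ≈ 3.78 × (10^(-2))^1.618 = 3.78 × 10^(-3.24)

(a) ≈ 1.618 (golden ratio); (b) |e_{n+1}| ≈ 2.195e-03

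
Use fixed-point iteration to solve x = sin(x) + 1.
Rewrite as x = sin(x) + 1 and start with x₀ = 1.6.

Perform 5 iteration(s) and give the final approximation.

Equation: x = sin(x) + 1
Fixed-point form: x = sin(x) + 1
x₀ = 1.6

x_1 = g(1.600000) = 1.999574
x_2 = g(1.999574) = 1.909475
x_3 = g(1.909475) = 1.943195
x_4 = g(1.943195) = 1.931457
x_5 = g(1.931457) = 1.935664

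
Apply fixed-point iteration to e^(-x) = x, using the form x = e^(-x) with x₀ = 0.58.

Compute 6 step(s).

Equation: e^(-x) = x
Fixed-point form: x = e^(-x)
x₀ = 0.58

x_1 = g(0.580000) = 0.559898
x_2 = g(0.559898) = 0.571267
x_3 = g(0.571267) = 0.564809
x_4 = g(0.564809) = 0.568469
x_5 = g(0.568469) = 0.566392
x_6 = g(0.566392) = 0.567569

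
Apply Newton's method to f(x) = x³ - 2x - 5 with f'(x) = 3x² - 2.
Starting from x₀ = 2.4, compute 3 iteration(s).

f(x) = x³ - 2x - 5
f'(x) = 3x² - 2
x₀ = 2.4

Newton-Raphson formula: x_{n+1} = x_n - f(x_n)/f'(x_n)

Iteration 1:
  f(2.400000) = 4.024000
  f'(2.400000) = 15.280000
  x_1 = 2.400000 - 4.024000/15.280000 = 2.136649
Iteration 2:
  f(2.136649) = 0.481082
  f'(2.136649) = 11.695810
  x_2 = 2.136649 - 0.481082/11.695810 = 2.095516
Iteration 3:
  f(2.095516) = 0.010775
  f'(2.095516) = 11.173567
  x_3 = 2.095516 - 0.010775/11.173567 = 2.094552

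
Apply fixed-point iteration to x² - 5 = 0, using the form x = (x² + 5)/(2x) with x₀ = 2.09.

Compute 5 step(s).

Equation: x² - 5 = 0
Fixed-point form: x = (x² + 5)/(2x)
x₀ = 2.09

x_1 = g(2.090000) = 2.241172
x_2 = g(2.241172) = 2.236074
x_3 = g(2.236074) = 2.236068
x_4 = g(2.236068) = 2.236068
x_5 = g(2.236068) = 2.236068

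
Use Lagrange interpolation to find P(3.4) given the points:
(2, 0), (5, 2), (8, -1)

Lagrange interpolation formula:
P(x) = Σ yᵢ × Lᵢ(x)
where Lᵢ(x) = Π_{j≠i} (x - xⱼ)/(xᵢ - xⱼ)

L_0(3.4) = (3.4 - 5)/(2 - 5) × (3.4 - 8)/(2 - 8) = 0.408889
L_1(3.4) = (3.4 - 2)/(5 - 2) × (3.4 - 8)/(5 - 8) = 0.715556
L_2(3.4) = (3.4 - 2)/(8 - 2) × (3.4 - 5)/(8 - 5) = -0.124444

P(3.4) = 0×L_0(3.4) + 2×L_1(3.4) + (-1)×L_2(3.4)
P(3.4) = 1.555556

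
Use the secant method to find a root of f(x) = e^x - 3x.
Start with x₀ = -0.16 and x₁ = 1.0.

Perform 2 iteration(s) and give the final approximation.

f(x) = e^x - 3x
x₀ = -0.16, x₁ = 1.0

Secant formula: x_{n+1} = x_n - f(x_n)(x_n - x_{n-1})/(f(x_n) - f(x_{n-1}))

Iteration 1:
  f(-0.160000) = 1.332144
  f(1.000000) = -0.281718
  x_2 = 1.000000 - (-0.281718)×(1.000000 - (-0.160000))/(-0.281718 - 1.332144)
       = 0.797509
Iteration 2:
  f(1.000000) = -0.281718
  f(0.797509) = -0.172523
  x_3 = 0.797509 - (-0.172523)×(0.797509 - 1.000000)/(-0.172523 - (-0.281718))
       = 0.477584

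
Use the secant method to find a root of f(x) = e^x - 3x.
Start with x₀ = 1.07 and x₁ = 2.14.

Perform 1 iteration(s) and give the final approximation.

f(x) = e^x - 3x
x₀ = 1.07, x₁ = 2.14

Secant formula: x_{n+1} = x_n - f(x_n)(x_n - x_{n-1})/(f(x_n) - f(x_{n-1}))

Iteration 1:
  f(1.070000) = -0.294621
  f(2.140000) = 2.079438
  x_2 = 2.140000 - 2.079438×(2.140000 - 1.070000)/(2.079438 - (-0.294621))
       = 1.202787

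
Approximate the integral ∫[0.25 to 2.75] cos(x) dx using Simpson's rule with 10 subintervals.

f(x) = cos(x)
a = 0.25, b = 2.75, n = 10
h = (b - a)/n = 0.250000

Simpson's rule: (h/3)[f(x₀) + 4f(x₁) + 2f(x₂) + ... + f(xₙ)]

x_0 = 0.2500, f(x_0) = 0.968912, coefficient = 1
x_1 = 0.5000, f(x_1) = 0.877583, coefficient = 4
x_2 = 0.7500, f(x_2) = 0.731689, coefficient = 2
x_3 = 1.0000, f(x_3) = 0.540302, coefficient = 4
x_4 = 1.2500, f(x_4) = 0.315322, coefficient = 2
x_5 = 1.5000, f(x_5) = 0.070737, coefficient = 4
x_6 = 1.7500, f(x_6) = -0.178246, coefficient = 2
x_7 = 2.0000, f(x_7) = -0.416147, coefficient = 4
x_8 = 2.2500, f(x_8) = -0.628174, coefficient = 2
x_9 = 2.5000, f(x_9) = -0.801144, coefficient = 4
x_10 = 2.7500, f(x_10) = -0.924302, coefficient = 1

I ≈ (0.250000/3) × 1.611120 = 0.134260
Exact value: 0.134257
Error: 0.000003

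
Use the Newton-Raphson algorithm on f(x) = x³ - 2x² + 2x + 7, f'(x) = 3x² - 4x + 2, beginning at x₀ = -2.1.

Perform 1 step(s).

f(x) = x³ - 2x² + 2x + 7
f'(x) = 3x² - 4x + 2
x₀ = -2.1

Newton-Raphson formula: x_{n+1} = x_n - f(x_n)/f'(x_n)

Iteration 1:
  f(-2.100000) = -15.281000
  f'(-2.100000) = 23.630000
  x_1 = -2.100000 - (-15.281000)/23.630000 = -1.453322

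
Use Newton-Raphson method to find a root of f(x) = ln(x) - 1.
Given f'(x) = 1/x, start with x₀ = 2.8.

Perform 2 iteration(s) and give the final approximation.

f(x) = ln(x) - 1
f'(x) = 1/x
x₀ = 2.8

Newton-Raphson formula: x_{n+1} = x_n - f(x_n)/f'(x_n)

Iteration 1:
  f(2.800000) = 0.029619
  f'(2.800000) = 0.357143
  x_1 = 2.800000 - 0.029619/0.357143 = 2.717066
Iteration 2:
  f(2.717066) = -0.000448
  f'(2.717066) = 0.368044
  x_2 = 2.717066 - (-0.000448)/0.368044 = 2.718282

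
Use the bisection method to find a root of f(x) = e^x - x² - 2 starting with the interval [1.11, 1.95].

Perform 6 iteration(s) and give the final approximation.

f(x) = e^x - x² - 2
Initial interval: [1.11, 1.95]

Iteration 1:
  c_1 = (1.110000 + 1.950000)/2 = 1.530000
  f(c_1) = f(1.530000) = 0.277277
  f(a) × f(c) < 0, new interval: [1.110000, 1.530000]
Iteration 2:
  c_2 = (1.110000 + 1.530000)/2 = 1.320000
  f(c_2) = f(1.320000) = 0.001021
  f(a) × f(c) < 0, new interval: [1.110000, 1.320000]
Iteration 3:
  c_3 = (1.110000 + 1.320000)/2 = 1.215000
  f(c_3) = f(1.215000) = -0.105931
  f(a) × f(c) ≥ 0, new interval: [1.215000, 1.320000]
Iteration 4:
  c_4 = (1.215000 + 1.320000)/2 = 1.267500
  f(c_4) = f(1.267500) = -0.054595
  f(a) × f(c) ≥ 0, new interval: [1.267500, 1.320000]
Iteration 5:
  c_5 = (1.267500 + 1.320000)/2 = 1.293750
  f(c_5) = f(1.293750) = -0.027354
  f(a) × f(c) ≥ 0, new interval: [1.293750, 1.320000]
Iteration 6:
  c_6 = (1.293750 + 1.320000)/2 = 1.306875
  f(c_6) = f(1.306875) = -0.013312
  f(a) × f(c) ≥ 0, new interval: [1.306875, 1.320000]

After 6 iteration(s), the approximation is c_6 = 1.306875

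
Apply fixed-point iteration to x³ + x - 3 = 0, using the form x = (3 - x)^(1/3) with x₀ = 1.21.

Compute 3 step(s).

Equation: x³ + x - 3 = 0
Fixed-point form: x = (3 - x)^(1/3)
x₀ = 1.21

x_1 = g(1.210000) = 1.214184
x_2 = g(1.214184) = 1.213237
x_3 = g(1.213237) = 1.213451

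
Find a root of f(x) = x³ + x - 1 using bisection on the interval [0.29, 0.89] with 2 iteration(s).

f(x) = x³ + x - 1
Initial interval: [0.29, 0.89]

Iteration 1:
  c_1 = (0.290000 + 0.890000)/2 = 0.590000
  f(c_1) = f(0.590000) = -0.204621
  f(a) × f(c) ≥ 0, new interval: [0.590000, 0.890000]
Iteration 2:
  c_2 = (0.590000 + 0.890000)/2 = 0.740000
  f(c_2) = f(0.740000) = 0.145224
  f(a) × f(c) < 0, new interval: [0.590000, 0.740000]

After 2 iteration(s), the approximation is c_2 = 0.740000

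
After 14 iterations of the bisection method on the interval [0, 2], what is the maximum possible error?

Bisection error bound: |error| ≤ (b-a)/2^n
|error| ≤ (2 - 0)/2^14 = 2/2^14
|error| ≤ 0.0001220703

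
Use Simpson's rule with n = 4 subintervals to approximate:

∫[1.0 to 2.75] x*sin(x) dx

f(x) = x*sin(x)
a = 1.0, b = 2.75, n = 4
h = (b - a)/n = 0.437500

Simpson's rule: (h/3)[f(x₀) + 4f(x₁) + 2f(x₂) + ... + f(xₙ)]

x_0 = 1.0000, f(x_0) = 0.841471, coefficient = 1
x_1 = 1.4375, f(x_1) = 1.424748, coefficient = 4
x_2 = 1.8750, f(x_2) = 1.788911, coefficient = 2
x_3 = 2.3125, f(x_3) = 1.705050, coefficient = 4
x_4 = 2.7500, f(x_4) = 1.049568, coefficient = 1

I ≈ (0.437500/3) × 17.988051 = 2.623257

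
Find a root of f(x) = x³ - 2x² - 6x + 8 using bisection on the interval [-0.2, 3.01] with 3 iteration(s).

f(x) = x³ - 2x² - 6x + 8
Initial interval: [-0.2, 3.01]

Iteration 1:
  c_1 = (-0.200000 + 3.010000)/2 = 1.405000
  f(c_1) = f(1.405000) = -1.604545
  f(a) × f(c) < 0, new interval: [-0.200000, 1.405000]
Iteration 2:
  c_2 = (-0.200000 + 1.405000)/2 = 0.602500
  f(c_2) = f(0.602500) = 3.877699
  f(a) × f(c) ≥ 0, new interval: [0.602500, 1.405000]
Iteration 3:
  c_3 = (0.602500 + 1.405000)/2 = 1.003750
  f(c_3) = f(1.003750) = 0.973764
  f(a) × f(c) ≥ 0, new interval: [1.003750, 1.405000]

After 3 iteration(s), the approximation is c_3 = 1.003750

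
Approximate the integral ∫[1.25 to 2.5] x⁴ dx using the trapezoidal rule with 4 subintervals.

f(x) = x⁴
a = 1.25, b = 2.5, n = 4
h = (b - a)/n = 0.312500

Trapezoidal rule: (h/2)[f(x₀) + 2f(x₁) + 2f(x₂) + ... + f(xₙ)]

x_0 = 1.2500, f(x_0) = 2.441406, coefficient = 1
x_1 = 1.5625, f(x_1) = 5.960464, coefficient = 2
x_2 = 1.8750, f(x_2) = 12.359619, coefficient = 2
x_3 = 2.1875, f(x_3) = 22.897720, coefficient = 2
x_4 = 2.5000, f(x_4) = 39.062500, coefficient = 1

I ≈ (0.312500/2) × 123.939514 = 19.365549
Exact value: 18.920898
Error: 0.444651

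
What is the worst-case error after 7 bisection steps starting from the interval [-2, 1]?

Bisection error bound: |error| ≤ (b-a)/2^n
|error| ≤ (1 - (-2))/2^7 = 3/2^7
|error| ≤ 0.0234375000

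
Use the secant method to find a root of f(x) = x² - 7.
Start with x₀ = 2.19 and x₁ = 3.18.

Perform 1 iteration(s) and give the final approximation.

f(x) = x² - 7
x₀ = 2.19, x₁ = 3.18

Secant formula: x_{n+1} = x_n - f(x_n)(x_n - x_{n-1})/(f(x_n) - f(x_{n-1}))

Iteration 1:
  f(2.190000) = -2.203900
  f(3.180000) = 3.112400
  x_2 = 3.180000 - 3.112400×(3.180000 - 2.190000)/(3.112400 - (-2.203900))
       = 2.600410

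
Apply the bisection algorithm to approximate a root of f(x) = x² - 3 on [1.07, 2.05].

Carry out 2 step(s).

f(x) = x² - 3
Initial interval: [1.07, 2.05]

Iteration 1:
  c_1 = (1.070000 + 2.050000)/2 = 1.560000
  f(c_1) = f(1.560000) = -0.566400
  f(a) × f(c) ≥ 0, new interval: [1.560000, 2.050000]
Iteration 2:
  c_2 = (1.560000 + 2.050000)/2 = 1.805000
  f(c_2) = f(1.805000) = 0.258025
  f(a) × f(c) < 0, new interval: [1.560000, 1.805000]

After 2 iteration(s), the approximation is c_2 = 1.805000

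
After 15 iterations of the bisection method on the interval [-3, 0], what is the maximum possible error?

Bisection error bound: |error| ≤ (b-a)/2^n
|error| ≤ (0 - (-3))/2^15 = 3/2^15
|error| ≤ 0.0000915527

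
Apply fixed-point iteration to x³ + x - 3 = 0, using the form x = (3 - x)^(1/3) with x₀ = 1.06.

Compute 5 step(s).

Equation: x³ + x - 3 = 0
Fixed-point form: x = (3 - x)^(1/3)
x₀ = 1.06

x_1 = g(1.060000) = 1.247194
x_2 = g(1.247194) = 1.205715
x_3 = g(1.205715) = 1.215152
x_4 = g(1.215152) = 1.213018
x_5 = g(1.213018) = 1.213501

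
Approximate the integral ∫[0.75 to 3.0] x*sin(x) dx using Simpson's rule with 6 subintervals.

f(x) = x*sin(x)
a = 0.75, b = 3.0, n = 6
h = (b - a)/n = 0.375000

Simpson's rule: (h/3)[f(x₀) + 4f(x₁) + 2f(x₂) + ... + f(xₙ)]

x_0 = 0.7500, f(x_0) = 0.511229, coefficient = 1
x_1 = 1.1250, f(x_1) = 1.015051, coefficient = 4
x_2 = 1.5000, f(x_2) = 1.496242, coefficient = 2
x_3 = 1.8750, f(x_3) = 1.788911, coefficient = 4
x_4 = 2.2500, f(x_4) = 1.750665, coefficient = 2
x_5 = 2.6250, f(x_5) = 1.296541, coefficient = 4
x_6 = 3.0000, f(x_6) = 0.423360, coefficient = 1

I ≈ (0.375000/3) × 23.830414 = 2.978802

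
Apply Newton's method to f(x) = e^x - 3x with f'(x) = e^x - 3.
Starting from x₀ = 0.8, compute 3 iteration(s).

f(x) = e^x - 3x
f'(x) = e^x - 3
x₀ = 0.8

Newton-Raphson formula: x_{n+1} = x_n - f(x_n)/f'(x_n)

Iteration 1:
  f(0.800000) = -0.174459
  f'(0.800000) = -0.774459
  x_1 = 0.800000 - (-0.174459)/(-0.774459) = 0.574734
Iteration 2:
  f(0.574734) = 0.052456
  f'(0.574734) = -1.223342
  x_2 = 0.574734 - 0.052456/(-1.223342) = 0.617613
Iteration 3:
  f(0.617613) = 0.001657
  f'(0.617613) = -1.145504
  x_3 = 0.617613 - 0.001657/(-1.145504) = 0.619060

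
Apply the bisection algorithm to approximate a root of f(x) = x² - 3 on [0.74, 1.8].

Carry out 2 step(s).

f(x) = x² - 3
Initial interval: [0.74, 1.8]

Iteration 1:
  c_1 = (0.740000 + 1.800000)/2 = 1.270000
  f(c_1) = f(1.270000) = -1.387100
  f(a) × f(c) ≥ 0, new interval: [1.270000, 1.800000]
Iteration 2:
  c_2 = (1.270000 + 1.800000)/2 = 1.535000
  f(c_2) = f(1.535000) = -0.643775
  f(a) × f(c) ≥ 0, new interval: [1.535000, 1.800000]

After 2 iteration(s), the approximation is c_2 = 1.535000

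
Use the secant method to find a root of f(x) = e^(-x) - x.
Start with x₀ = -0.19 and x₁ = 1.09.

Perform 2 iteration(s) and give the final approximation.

f(x) = e^(-x) - x
x₀ = -0.19, x₁ = 1.09

Secant formula: x_{n+1} = x_n - f(x_n)(x_n - x_{n-1})/(f(x_n) - f(x_{n-1}))

Iteration 1:
  f(-0.190000) = 1.399250
  f(1.090000) = -0.753784
  x_2 = 1.090000 - (-0.753784)×(1.090000 - (-0.190000))/(-0.753784 - 1.399250)
       = 0.641868
Iteration 2:
  f(1.090000) = -0.753784
  f(0.641868) = -0.115560
  x_3 = 0.641868 - (-0.115560)×(0.641868 - 1.090000)/(-0.115560 - (-0.753784))
       = 0.560727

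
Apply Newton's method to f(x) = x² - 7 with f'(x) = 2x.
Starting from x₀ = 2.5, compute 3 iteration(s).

f(x) = x² - 7
f'(x) = 2x
x₀ = 2.5

Newton-Raphson formula: x_{n+1} = x_n - f(x_n)/f'(x_n)

Iteration 1:
  f(2.500000) = -0.750000
  f'(2.500000) = 5.000000
  x_1 = 2.500000 - (-0.750000)/5.000000 = 2.650000
Iteration 2:
  f(2.650000) = 0.022500
  f'(2.650000) = 5.300000
  x_2 = 2.650000 - 0.022500/5.300000 = 2.645755
Iteration 3:
  f(2.645755) = 0.000018
  f'(2.645755) = 5.291509
  x_3 = 2.645755 - 0.000018/5.291509 = 2.645751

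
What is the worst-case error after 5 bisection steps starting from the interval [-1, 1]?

Bisection error bound: |error| ≤ (b-a)/2^n
|error| ≤ (1 - (-1))/2^5 = 2/2^5
|error| ≤ 0.0625000000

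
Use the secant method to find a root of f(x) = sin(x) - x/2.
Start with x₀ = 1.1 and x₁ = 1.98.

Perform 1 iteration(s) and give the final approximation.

f(x) = sin(x) - x/2
x₀ = 1.1, x₁ = 1.98

Secant formula: x_{n+1} = x_n - f(x_n)(x_n - x_{n-1})/(f(x_n) - f(x_{n-1}))

Iteration 1:
  f(1.100000) = 0.341207
  f(1.980000) = -0.072562
  x_2 = 1.980000 - (-0.072562)×(1.980000 - 1.100000)/(-0.072562 - 0.341207)
       = 1.825676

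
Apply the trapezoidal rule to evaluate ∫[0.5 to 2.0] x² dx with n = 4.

f(x) = x²
a = 0.5, b = 2.0, n = 4
h = (b - a)/n = 0.375000

Trapezoidal rule: (h/2)[f(x₀) + 2f(x₁) + 2f(x₂) + ... + f(xₙ)]

x_0 = 0.5000, f(x_0) = 0.250000, coefficient = 1
x_1 = 0.8750, f(x_1) = 0.765625, coefficient = 2
x_2 = 1.2500, f(x_2) = 1.562500, coefficient = 2
x_3 = 1.6250, f(x_3) = 2.640625, coefficient = 2
x_4 = 2.0000, f(x_4) = 4.000000, coefficient = 1

I ≈ (0.375000/2) × 14.187500 = 2.660156
Exact value: 2.625000
Error: 0.035156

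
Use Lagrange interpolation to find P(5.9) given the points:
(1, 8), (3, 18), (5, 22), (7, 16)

Lagrange interpolation formula:
P(x) = Σ yᵢ × Lᵢ(x)
where Lᵢ(x) = Π_{j≠i} (x - xⱼ)/(xᵢ - xⱼ)

L_0(5.9) = (5.9 - 3)/(1 - 3) × (5.9 - 5)/(1 - 5) × (5.9 - 7)/(1 - 7) = 0.059813
L_1(5.9) = (5.9 - 1)/(3 - 1) × (5.9 - 5)/(3 - 5) × (5.9 - 7)/(3 - 7) = -0.303188
L_2(5.9) = (5.9 - 1)/(5 - 1) × (5.9 - 3)/(5 - 3) × (5.9 - 7)/(5 - 7) = 0.976937
L_3(5.9) = (5.9 - 1)/(7 - 1) × (5.9 - 3)/(7 - 3) × (5.9 - 5)/(7 - 5) = 0.266438

P(5.9) = 8×L_0(5.9) + 18×L_1(5.9) + 22×L_2(5.9) + 16×L_3(5.9)
P(5.9) = 20.776750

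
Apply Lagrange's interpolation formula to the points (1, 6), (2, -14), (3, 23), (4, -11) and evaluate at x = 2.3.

Lagrange interpolation formula:
P(x) = Σ yᵢ × Lᵢ(x)
where Lᵢ(x) = Π_{j≠i} (x - xⱼ)/(xᵢ - xⱼ)

L_0(2.3) = (2.3 - 2)/(1 - 2) × (2.3 - 3)/(1 - 3) × (2.3 - 4)/(1 - 4) = -0.059500
L_1(2.3) = (2.3 - 1)/(2 - 1) × (2.3 - 3)/(2 - 3) × (2.3 - 4)/(2 - 4) = 0.773500
L_2(2.3) = (2.3 - 1)/(3 - 1) × (2.3 - 2)/(3 - 2) × (2.3 - 4)/(3 - 4) = 0.331500
L_3(2.3) = (2.3 - 1)/(4 - 1) × (2.3 - 2)/(4 - 2) × (2.3 - 3)/(4 - 3) = -0.045500

P(2.3) = 6×L_0(2.3) + (-14)×L_1(2.3) + 23×L_2(2.3) + (-11)×L_3(2.3)
P(2.3) = -3.061000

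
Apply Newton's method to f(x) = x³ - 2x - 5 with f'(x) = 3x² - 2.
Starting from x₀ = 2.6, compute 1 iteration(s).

f(x) = x³ - 2x - 5
f'(x) = 3x² - 2
x₀ = 2.6

Newton-Raphson formula: x_{n+1} = x_n - f(x_n)/f'(x_n)

Iteration 1:
  f(2.600000) = 7.376000
  f'(2.600000) = 18.280000
  x_1 = 2.600000 - 7.376000/18.280000 = 2.196499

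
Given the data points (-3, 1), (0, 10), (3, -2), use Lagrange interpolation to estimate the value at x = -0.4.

Lagrange interpolation formula:
P(x) = Σ yᵢ × Lᵢ(x)
where Lᵢ(x) = Π_{j≠i} (x - xⱼ)/(xᵢ - xⱼ)

L_0(-0.4) = (-0.4 - 0)/(-3 - 0) × (-0.4 - 3)/(-3 - 3) = 0.075556
L_1(-0.4) = (-0.4 - (-3))/(0 - (-3)) × (-0.4 - 3)/(0 - 3) = 0.982222
L_2(-0.4) = (-0.4 - (-3))/(3 - (-3)) × (-0.4 - 0)/(3 - 0) = -0.057778

P(-0.4) = 1×L_0(-0.4) + 10×L_1(-0.4) + (-2)×L_2(-0.4)
P(-0.4) = 10.013333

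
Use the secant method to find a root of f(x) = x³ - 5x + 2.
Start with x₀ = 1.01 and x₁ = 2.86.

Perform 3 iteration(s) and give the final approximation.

f(x) = x³ - 5x + 2
x₀ = 1.01, x₁ = 2.86

Secant formula: x_{n+1} = x_n - f(x_n)(x_n - x_{n-1})/(f(x_n) - f(x_{n-1}))

Iteration 1:
  f(1.010000) = -2.019699
  f(2.860000) = 11.093656
  x_2 = 2.860000 - 11.093656×(2.860000 - 1.010000)/(11.093656 - (-2.019699))
       = 1.294934
Iteration 2:
  f(2.860000) = 11.093656
  f(1.294934) = -2.303255
  x_3 = 1.294934 - (-2.303255)×(1.294934 - 2.860000)/(-2.303255 - 11.093656)
       = 1.564007
Iteration 3:
  f(1.294934) = -2.303255
  f(1.564007) = -1.994289
  x_4 = 1.564007 - (-1.994289)×(1.564007 - 1.294934)/(-1.994289 - (-2.303255))
       = 3.300801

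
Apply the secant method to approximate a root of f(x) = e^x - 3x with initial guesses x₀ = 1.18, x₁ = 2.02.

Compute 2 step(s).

f(x) = e^x - 3x
x₀ = 1.18, x₁ = 2.02

Secant formula: x_{n+1} = x_n - f(x_n)(x_n - x_{n-1})/(f(x_n) - f(x_{n-1}))

Iteration 1:
  f(1.180000) = -0.285626
  f(2.020000) = 1.478325
  x_2 = 2.020000 - 1.478325×(2.020000 - 1.180000)/(1.478325 - (-0.285626))
       = 1.316016
Iteration 2:
  f(2.020000) = 1.478325
  f(1.316016) = -0.219511
  x_3 = 1.316016 - (-0.219511)×(1.316016 - 2.020000)/(-0.219511 - 1.478325)
       = 1.407033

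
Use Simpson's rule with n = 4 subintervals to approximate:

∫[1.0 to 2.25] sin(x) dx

f(x) = sin(x)
a = 1.0, b = 2.25, n = 4
h = (b - a)/n = 0.312500

Simpson's rule: (h/3)[f(x₀) + 4f(x₁) + 2f(x₂) + ... + f(xₙ)]

x_0 = 1.0000, f(x_0) = 0.841471, coefficient = 1
x_1 = 1.3125, f(x_1) = 0.966827, coefficient = 4
x_2 = 1.6250, f(x_2) = 0.998531, coefficient = 2
x_3 = 1.9375, f(x_3) = 0.933514, coefficient = 4
x_4 = 2.2500, f(x_4) = 0.778073, coefficient = 1

I ≈ (0.312500/3) × 11.217970 = 1.168539
Exact value: 1.168476
Error: 0.000063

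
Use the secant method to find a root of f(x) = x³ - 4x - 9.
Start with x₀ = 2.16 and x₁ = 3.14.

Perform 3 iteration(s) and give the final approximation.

f(x) = x³ - 4x - 9
x₀ = 2.16, x₁ = 3.14

Secant formula: x_{n+1} = x_n - f(x_n)(x_n - x_{n-1})/(f(x_n) - f(x_{n-1}))

Iteration 1:
  f(2.160000) = -7.562304
  f(3.140000) = 9.399144
  x_2 = 3.140000 - 9.399144×(3.140000 - 2.160000)/(9.399144 - (-7.562304))
       = 2.596935
Iteration 2:
  f(3.140000) = 9.399144
  f(2.596935) = -1.873818
  x_3 = 2.596935 - (-1.873818)×(2.596935 - 3.140000)/(-1.873818 - 9.399144)
       = 2.687205
Iteration 3:
  f(2.596935) = -1.873818
  f(2.687205) = -0.344325
  x_4 = 2.687205 - (-0.344325)×(2.687205 - 2.596935)/(-0.344325 - (-1.873818))
       = 2.707527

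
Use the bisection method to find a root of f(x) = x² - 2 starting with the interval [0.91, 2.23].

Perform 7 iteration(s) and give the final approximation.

f(x) = x² - 2
Initial interval: [0.91, 2.23]

Iteration 1:
  c_1 = (0.910000 + 2.230000)/2 = 1.570000
  f(c_1) = f(1.570000) = 0.464900
  f(a) × f(c) < 0, new interval: [0.910000, 1.570000]
Iteration 2:
  c_2 = (0.910000 + 1.570000)/2 = 1.240000
  f(c_2) = f(1.240000) = -0.462400
  f(a) × f(c) ≥ 0, new interval: [1.240000, 1.570000]
Iteration 3:
  c_3 = (1.240000 + 1.570000)/2 = 1.405000
  f(c_3) = f(1.405000) = -0.025975
  f(a) × f(c) ≥ 0, new interval: [1.405000, 1.570000]
Iteration 4:
  c_4 = (1.405000 + 1.570000)/2 = 1.487500
  f(c_4) = f(1.487500) = 0.212656
  f(a) × f(c) < 0, new interval: [1.405000, 1.487500]
Iteration 5:
  c_5 = (1.405000 + 1.487500)/2 = 1.446250
  f(c_5) = f(1.446250) = 0.091639
  f(a) × f(c) < 0, new interval: [1.405000, 1.446250]
Iteration 6:
  c_6 = (1.405000 + 1.446250)/2 = 1.425625
  f(c_6) = f(1.425625) = 0.032407
  f(a) × f(c) < 0, new interval: [1.405000, 1.425625]
Iteration 7:
  c_7 = (1.405000 + 1.425625)/2 = 1.415313
  f(c_7) = f(1.415313) = 0.003109
  f(a) × f(c) < 0, new interval: [1.405000, 1.415313]

After 7 iteration(s), the approximation is c_7 = 1.415313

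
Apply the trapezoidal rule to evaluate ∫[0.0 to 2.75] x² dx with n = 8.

f(x) = x²
a = 0.0, b = 2.75, n = 8
h = (b - a)/n = 0.343750

Trapezoidal rule: (h/2)[f(x₀) + 2f(x₁) + 2f(x₂) + ... + f(xₙ)]

x_0 = 0.0000, f(x_0) = 0.000000, coefficient = 1
x_1 = 0.3438, f(x_1) = 0.118164, coefficient = 2
x_2 = 0.6875, f(x_2) = 0.472656, coefficient = 2
x_3 = 1.0312, f(x_3) = 1.063477, coefficient = 2
x_4 = 1.3750, f(x_4) = 1.890625, coefficient = 2
x_5 = 1.7188, f(x_5) = 2.954102, coefficient = 2
x_6 = 2.0625, f(x_6) = 4.253906, coefficient = 2
x_7 = 2.4062, f(x_7) = 5.790039, coefficient = 2
x_8 = 2.7500, f(x_8) = 7.562500, coefficient = 1

I ≈ (0.343750/2) × 40.648438 = 6.986450
Exact value: 6.932292
Error: 0.054159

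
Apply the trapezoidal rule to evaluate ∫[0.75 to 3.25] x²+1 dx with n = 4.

f(x) = x²+1
a = 0.75, b = 3.25, n = 4
h = (b - a)/n = 0.625000

Trapezoidal rule: (h/2)[f(x₀) + 2f(x₁) + 2f(x₂) + ... + f(xₙ)]

x_0 = 0.7500, f(x_0) = 1.562500, coefficient = 1
x_1 = 1.3750, f(x_1) = 2.890625, coefficient = 2
x_2 = 2.0000, f(x_2) = 5.000000, coefficient = 2
x_3 = 2.6250, f(x_3) = 7.890625, coefficient = 2
x_4 = 3.2500, f(x_4) = 11.562500, coefficient = 1

I ≈ (0.625000/2) × 44.687500 = 13.964844
Exact value: 13.802083
Error: 0.162760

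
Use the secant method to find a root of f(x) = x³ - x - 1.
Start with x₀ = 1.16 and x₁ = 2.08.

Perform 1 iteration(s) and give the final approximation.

f(x) = x³ - x - 1
x₀ = 1.16, x₁ = 2.08

Secant formula: x_{n+1} = x_n - f(x_n)(x_n - x_{n-1})/(f(x_n) - f(x_{n-1}))

Iteration 1:
  f(1.160000) = -0.599104
  f(2.080000) = 5.918912
  x_2 = 2.080000 - 5.918912×(2.080000 - 1.160000)/(5.918912 - (-0.599104))
       = 1.244562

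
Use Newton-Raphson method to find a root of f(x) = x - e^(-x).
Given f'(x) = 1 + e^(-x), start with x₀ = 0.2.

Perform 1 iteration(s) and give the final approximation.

f(x) = x - e^(-x)
f'(x) = 1 + e^(-x)
x₀ = 0.2

Newton-Raphson formula: x_{n+1} = x_n - f(x_n)/f'(x_n)

Iteration 1:
  f(0.200000) = -0.618731
  f'(0.200000) = 1.818731
  x_1 = 0.200000 - (-0.618731)/1.818731 = 0.540199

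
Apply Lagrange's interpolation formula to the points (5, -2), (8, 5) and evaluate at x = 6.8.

Lagrange interpolation formula:
P(x) = Σ yᵢ × Lᵢ(x)
where Lᵢ(x) = Π_{j≠i} (x - xⱼ)/(xᵢ - xⱼ)

L_0(6.8) = (6.8 - 8)/(5 - 8) = 0.400000
L_1(6.8) = (6.8 - 5)/(8 - 5) = 0.600000

P(6.8) = (-2)×L_0(6.8) + 5×L_1(6.8)
P(6.8) = 2.200000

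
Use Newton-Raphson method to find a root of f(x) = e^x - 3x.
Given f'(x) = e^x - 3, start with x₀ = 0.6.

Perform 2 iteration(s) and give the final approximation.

f(x) = e^x - 3x
f'(x) = e^x - 3
x₀ = 0.6

Newton-Raphson formula: x_{n+1} = x_n - f(x_n)/f'(x_n)

Iteration 1:
  f(0.600000) = 0.022119
  f'(0.600000) = -1.177881
  x_1 = 0.600000 - 0.022119/(-1.177881) = 0.618778
Iteration 2:
  f(0.618778) = 0.000323
  f'(0.618778) = -1.143341
  x_2 = 0.618778 - 0.000323/(-1.143341) = 0.619061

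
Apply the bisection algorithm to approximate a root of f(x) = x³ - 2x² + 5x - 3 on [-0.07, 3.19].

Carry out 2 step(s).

f(x) = x³ - 2x² + 5x - 3
Initial interval: [-0.07, 3.19]

Iteration 1:
  c_1 = (-0.070000 + 3.190000)/2 = 1.560000
  f(c_1) = f(1.560000) = 3.729216
  f(a) × f(c) < 0, new interval: [-0.070000, 1.560000]
Iteration 2:
  c_2 = (-0.070000 + 1.560000)/2 = 0.745000
  f(c_2) = f(0.745000) = 0.028444
  f(a) × f(c) < 0, new interval: [-0.070000, 0.745000]

After 2 iteration(s), the approximation is c_2 = 0.745000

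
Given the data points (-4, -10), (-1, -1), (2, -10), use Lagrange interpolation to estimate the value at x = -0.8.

Lagrange interpolation formula:
P(x) = Σ yᵢ × Lᵢ(x)
where Lᵢ(x) = Π_{j≠i} (x - xⱼ)/(xᵢ - xⱼ)

L_0(-0.8) = (-0.8 - (-1))/(-4 - (-1)) × (-0.8 - 2)/(-4 - 2) = -0.031111
L_1(-0.8) = (-0.8 - (-4))/(-1 - (-4)) × (-0.8 - 2)/(-1 - 2) = 0.995556
L_2(-0.8) = (-0.8 - (-4))/(2 - (-4)) × (-0.8 - (-1))/(2 - (-1)) = 0.035556

P(-0.8) = (-10)×L_0(-0.8) + (-1)×L_1(-0.8) + (-10)×L_2(-0.8)
P(-0.8) = -1.040000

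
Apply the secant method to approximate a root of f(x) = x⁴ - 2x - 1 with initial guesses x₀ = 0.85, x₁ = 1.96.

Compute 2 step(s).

f(x) = x⁴ - 2x - 1
x₀ = 0.85, x₁ = 1.96

Secant formula: x_{n+1} = x_n - f(x_n)(x_n - x_{n-1})/(f(x_n) - f(x_{n-1}))

Iteration 1:
  f(0.850000) = -2.177994
  f(1.960000) = 9.837891
  x_2 = 1.960000 - 9.837891×(1.960000 - 0.850000)/(9.837891 - (-2.177994))
       = 1.051198
Iteration 2:
  f(1.960000) = 9.837891
  f(1.051198) = -1.881333
  x_3 = 1.051198 - (-1.881333)×(1.051198 - 1.960000)/(-1.881333 - 9.837891)
       = 1.197092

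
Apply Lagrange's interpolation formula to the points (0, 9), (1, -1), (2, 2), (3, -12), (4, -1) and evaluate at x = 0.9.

Lagrange interpolation formula:
P(x) = Σ yᵢ × Lᵢ(x)
where Lᵢ(x) = Π_{j≠i} (x - xⱼ)/(xᵢ - xⱼ)

L_0(0.9) = (0.9 - 1)/(0 - 1) × (0.9 - 2)/(0 - 2) × (0.9 - 3)/(0 - 3) × (0.9 - 4)/(0 - 4) = 0.029837
L_1(0.9) = (0.9 - 0)/(1 - 0) × (0.9 - 2)/(1 - 2) × (0.9 - 3)/(1 - 3) × (0.9 - 4)/(1 - 4) = 1.074150
L_2(0.9) = (0.9 - 0)/(2 - 0) × (0.9 - 1)/(2 - 1) × (0.9 - 3)/(2 - 3) × (0.9 - 4)/(2 - 4) = -0.146475
L_3(0.9) = (0.9 - 0)/(3 - 0) × (0.9 - 1)/(3 - 1) × (0.9 - 2)/(3 - 2) × (0.9 - 4)/(3 - 4) = 0.051150
L_4(0.9) = (0.9 - 0)/(4 - 0) × (0.9 - 1)/(4 - 1) × (0.9 - 2)/(4 - 2) × (0.9 - 3)/(4 - 3) = -0.008662

P(0.9) = 9×L_0(0.9) + (-1)×L_1(0.9) + 2×L_2(0.9) + (-12)×L_3(0.9) + (-1)×L_4(0.9)
P(0.9) = -1.703700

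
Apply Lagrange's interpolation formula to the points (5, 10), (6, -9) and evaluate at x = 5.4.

Lagrange interpolation formula:
P(x) = Σ yᵢ × Lᵢ(x)
where Lᵢ(x) = Π_{j≠i} (x - xⱼ)/(xᵢ - xⱼ)

L_0(5.4) = (5.4 - 6)/(5 - 6) = 0.600000
L_1(5.4) = (5.4 - 5)/(6 - 5) = 0.400000

P(5.4) = 10×L_0(5.4) + (-9)×L_1(5.4)
P(5.4) = 2.400000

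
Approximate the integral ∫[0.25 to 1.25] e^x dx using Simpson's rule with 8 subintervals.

f(x) = e^x
a = 0.25, b = 1.25, n = 8
h = (b - a)/n = 0.125000

Simpson's rule: (h/3)[f(x₀) + 4f(x₁) + 2f(x₂) + ... + f(xₙ)]

x_0 = 0.2500, f(x_0) = 1.284025, coefficient = 1
x_1 = 0.3750, f(x_1) = 1.454991, coefficient = 4
x_2 = 0.5000, f(x_2) = 1.648721, coefficient = 2
x_3 = 0.6250, f(x_3) = 1.868246, coefficient = 4
x_4 = 0.7500, f(x_4) = 2.117000, coefficient = 2
x_5 = 0.8750, f(x_5) = 2.398875, coefficient = 4
x_6 = 1.0000, f(x_6) = 2.718282, coefficient = 2
x_7 = 1.1250, f(x_7) = 3.080217, coefficient = 4
x_8 = 1.2500, f(x_8) = 3.490343, coefficient = 1

I ≈ (0.125000/3) × 52.951693 = 2.206321
Exact value: 2.206318
Error: 0.000003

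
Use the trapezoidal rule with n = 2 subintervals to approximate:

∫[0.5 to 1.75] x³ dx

f(x) = x³
a = 0.5, b = 1.75, n = 2
h = (b - a)/n = 0.625000

Trapezoidal rule: (h/2)[f(x₀) + 2f(x₁) + 2f(x₂) + ... + f(xₙ)]

x_0 = 0.5000, f(x_0) = 0.125000, coefficient = 1
x_1 = 1.1250, f(x_1) = 1.423828, coefficient = 2
x_2 = 1.7500, f(x_2) = 5.359375, coefficient = 1

I ≈ (0.625000/2) × 8.332031 = 2.603760
Exact value: 2.329102
Error: 0.274658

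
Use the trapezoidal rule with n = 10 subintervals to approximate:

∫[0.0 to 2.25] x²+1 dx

f(x) = x²+1
a = 0.0, b = 2.25, n = 10
h = (b - a)/n = 0.225000

Trapezoidal rule: (h/2)[f(x₀) + 2f(x₁) + 2f(x₂) + ... + f(xₙ)]

x_0 = 0.0000, f(x_0) = 1.000000, coefficient = 1
x_1 = 0.2250, f(x_1) = 1.050625, coefficient = 2
x_2 = 0.4500, f(x_2) = 1.202500, coefficient = 2
x_3 = 0.6750, f(x_3) = 1.455625, coefficient = 2
x_4 = 0.9000, f(x_4) = 1.810000, coefficient = 2
x_5 = 1.1250, f(x_5) = 2.265625, coefficient = 2
x_6 = 1.3500, f(x_6) = 2.822500, coefficient = 2
x_7 = 1.5750, f(x_7) = 3.480625, coefficient = 2
x_8 = 1.8000, f(x_8) = 4.240000, coefficient = 2
x_9 = 2.0250, f(x_9) = 5.100625, coefficient = 2
x_10 = 2.2500, f(x_10) = 6.062500, coefficient = 1

I ≈ (0.225000/2) × 53.918750 = 6.065859
Exact value: 6.046875
Error: 0.018984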